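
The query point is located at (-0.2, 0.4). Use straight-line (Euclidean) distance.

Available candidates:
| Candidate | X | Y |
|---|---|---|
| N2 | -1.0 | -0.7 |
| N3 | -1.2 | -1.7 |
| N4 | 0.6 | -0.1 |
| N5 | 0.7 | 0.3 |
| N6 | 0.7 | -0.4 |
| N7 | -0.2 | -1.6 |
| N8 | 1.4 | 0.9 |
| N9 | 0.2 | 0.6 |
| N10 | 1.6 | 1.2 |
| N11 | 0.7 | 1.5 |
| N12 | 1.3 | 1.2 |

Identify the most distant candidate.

N3

Distances from (-0.2, 0.4):
N2: 1.36
N3: 2.33
N4: 0.94
N5: 0.91
N6: 1.20
N7: 2.00
N8: 1.68
N9: 0.45
N10: 1.97
N11: 1.42
N12: 1.70
Maximum: N3 at 2.33.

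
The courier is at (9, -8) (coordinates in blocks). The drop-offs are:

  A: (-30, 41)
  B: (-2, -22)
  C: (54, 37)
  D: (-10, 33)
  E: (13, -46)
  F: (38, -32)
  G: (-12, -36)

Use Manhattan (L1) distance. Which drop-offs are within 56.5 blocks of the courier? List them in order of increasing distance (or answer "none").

B, E, G, F

Distances from (9, -8):
A: 88 blocks
B: 25 blocks
C: 90 blocks
D: 60 blocks
E: 42 blocks
F: 53 blocks
G: 49 blocks
Threshold 56.5 blocks: B (25 blocks), E (42 blocks), G (49 blocks), F (53 blocks) are within range.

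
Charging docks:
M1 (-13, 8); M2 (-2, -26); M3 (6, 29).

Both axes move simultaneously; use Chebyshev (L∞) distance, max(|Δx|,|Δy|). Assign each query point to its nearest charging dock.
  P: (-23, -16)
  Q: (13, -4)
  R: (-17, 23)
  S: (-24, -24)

P at (-23, -16):
  M1: max(|10|, |24|) = 24
  M2: max(|21|, |-10|) = 21
  M3: max(|29|, |45|) = 45
  → nearest: M2 (21)
Q at (13, -4):
  M1: max(|-26|, |12|) = 26
  M2: max(|-15|, |-22|) = 22
  M3: max(|-7|, |33|) = 33
  → nearest: M2 (22)
R at (-17, 23):
  M1: max(|4|, |-15|) = 15
  M2: max(|15|, |-49|) = 49
  M3: max(|23|, |6|) = 23
  → nearest: M1 (15)
S at (-24, -24):
  M1: max(|11|, |32|) = 32
  M2: max(|22|, |-2|) = 22
  M3: max(|30|, |53|) = 53
  → nearest: M2 (22)

P→M2; Q→M2; R→M1; S→M2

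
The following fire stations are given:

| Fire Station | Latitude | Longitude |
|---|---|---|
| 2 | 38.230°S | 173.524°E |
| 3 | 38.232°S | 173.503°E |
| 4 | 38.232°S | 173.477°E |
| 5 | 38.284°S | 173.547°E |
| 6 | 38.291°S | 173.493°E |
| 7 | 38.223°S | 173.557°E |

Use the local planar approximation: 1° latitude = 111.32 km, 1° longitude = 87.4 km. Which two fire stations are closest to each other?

2 and 3

Pairwise distances:
2–3: √((-0.002·111.32)² + (-0.021·87.4)²) = √(0.04957 + 3.36869) = 1.849 km
2–4: √((-0.002·111.32)² + (-0.047·87.4)²) = √(0.04957 + 16.87402) = 4.114 km
2–5: √((-0.054·111.32)² + (0.023·87.4)²) = √(36.13549 + 4.04090) = 6.338 km
2–6: √((-0.061·111.32)² + (-0.031·87.4)²) = √(46.11116 + 7.34085) = 7.311 km
2–7: √((0.007·111.32)² + (0.033·87.4)²) = √(0.60721 + 8.31861) = 2.988 km
3–4: √((0.000·111.32)² + (-0.026·87.4)²) = √(0.00000 + 5.16380) = 2.272 km
3–5: √((-0.052·111.32)² + (0.044·87.4)²) = √(33.50835 + 14.78864) = 6.950 km
3–6: √((-0.059·111.32)² + (-0.010·87.4)²) = √(43.13705 + 0.76388) = 6.626 km
3–7: √((0.009·111.32)² + (0.054·87.4)²) = √(1.00376 + 22.27462) = 4.825 km
4–5: √((-0.052·111.32)² + (0.070·87.4)²) = √(33.50835 + 37.42992) = 8.422 km
4–6: √((-0.059·111.32)² + (0.016·87.4)²) = √(43.13705 + 1.95552) = 6.715 km
4–7: √((0.009·111.32)² + (0.080·87.4)²) = √(1.00376 + 48.88806) = 7.063 km
5–6: √((-0.007·111.32)² + (-0.054·87.4)²) = √(0.60721 + 22.27462) = 4.783 km
5–7: √((0.061·111.32)² + (0.010·87.4)²) = √(46.11116 + 0.76388) = 6.847 km
6–7: √((0.068·111.32)² + (0.064·87.4)²) = √(57.30127 + 31.28836) = 9.412 km
Closest pair: 2–3 at 1.849 km.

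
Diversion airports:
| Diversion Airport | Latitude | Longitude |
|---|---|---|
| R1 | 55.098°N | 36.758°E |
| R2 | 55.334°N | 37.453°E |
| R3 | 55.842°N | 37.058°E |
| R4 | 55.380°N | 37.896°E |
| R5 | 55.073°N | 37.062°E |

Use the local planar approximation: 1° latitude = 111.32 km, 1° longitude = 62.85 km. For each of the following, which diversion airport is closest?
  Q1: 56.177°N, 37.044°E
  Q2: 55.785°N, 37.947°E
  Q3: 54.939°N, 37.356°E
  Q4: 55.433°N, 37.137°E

Q1→R3; Q2→R4; Q3→R5; Q4→R2

Q1 at 56.177°N, 37.044°E:
  R1: 121.452 km
  R2: 97.300 km
  R3: 37.303 km
  R4: 103.629 km
  R5: 122.902 km
  → nearest: R3 (37.303 km)
Q2 at 55.785°N, 37.947°E:
  R1: 106.926 km
  R2: 59.030 km
  R3: 56.233 km
  R4: 45.198 km
  R5: 96.830 km
  → nearest: R4 (45.198 km)
Q3 at 54.939°N, 37.356°E:
  R1: 41.544 km
  R2: 44.392 km
  R3: 102.252 km
  R4: 59.682 km
  R5: 23.748 km
  → nearest: R5 (23.748 km)
Q4 at 55.433°N, 37.137°E:
  R1: 44.251 km
  R2: 22.713 km
  R3: 45.800 km
  R4: 48.067 km
  R5: 40.351 km
  → nearest: R2 (22.713 km)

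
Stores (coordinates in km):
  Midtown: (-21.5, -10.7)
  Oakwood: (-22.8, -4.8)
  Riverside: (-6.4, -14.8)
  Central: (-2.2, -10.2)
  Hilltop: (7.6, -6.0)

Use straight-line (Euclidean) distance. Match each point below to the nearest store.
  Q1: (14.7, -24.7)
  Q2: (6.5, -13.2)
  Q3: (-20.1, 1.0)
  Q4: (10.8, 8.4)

Q1 at (14.7, -24.7):
  Midtown: 38.8 km
  Oakwood: 42.5 km
  Riverside: 23.3 km
  Central: 22.3 km
  Hilltop: 20.0 km
  → nearest: Hilltop (20.0 km)
Q2 at (6.5, -13.2):
  Midtown: 28.1 km
  Oakwood: 30.5 km
  Riverside: 13.0 km
  Central: 9.2 km
  Hilltop: 7.3 km
  → nearest: Hilltop (7.3 km)
Q3 at (-20.1, 1.0):
  Midtown: 11.8 km
  Oakwood: 6.4 km
  Riverside: 20.9 km
  Central: 21.1 km
  Hilltop: 28.6 km
  → nearest: Oakwood (6.4 km)
Q4 at (10.8, 8.4):
  Midtown: 37.5 km
  Oakwood: 36.1 km
  Riverside: 28.9 km
  Central: 22.7 km
  Hilltop: 14.8 km
  → nearest: Hilltop (14.8 km)

Q1→Hilltop; Q2→Hilltop; Q3→Oakwood; Q4→Hilltop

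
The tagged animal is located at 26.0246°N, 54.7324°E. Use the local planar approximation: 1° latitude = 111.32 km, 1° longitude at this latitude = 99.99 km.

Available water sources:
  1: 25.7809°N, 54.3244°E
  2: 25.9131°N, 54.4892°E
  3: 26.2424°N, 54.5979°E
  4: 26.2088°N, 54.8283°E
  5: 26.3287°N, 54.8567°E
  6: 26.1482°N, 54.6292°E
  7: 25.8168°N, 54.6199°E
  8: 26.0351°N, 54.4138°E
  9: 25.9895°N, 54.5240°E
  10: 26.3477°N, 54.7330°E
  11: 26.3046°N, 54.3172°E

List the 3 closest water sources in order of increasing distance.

Distances from 26.0246°N, 54.7324°E:
1: √((-0.2437·111.32)² + (-0.4080·99.99)²) = √(735.965496 + 1664.307089) = 48.9926 km
2: √((-0.1115·111.32)² + (-0.2432·99.99)²) = √(154.062212 + 591.344113) = 27.3021 km
3: √((0.2178·111.32)² + (-0.1345·99.99)²) = √(587.844076 + 180.866321) = 27.7256 km
4: √((0.1842·111.32)² + (0.0959·99.99)²) = √(420.460930 + 91.949707) = 22.6365 km
5: √((0.3041·111.32)² + (0.1243·99.99)²) = √(1145.985798 + 154.474001) = 36.0619 km
6: √((0.1236·111.32)² + (-0.1032·99.99)²) = √(189.314264 + 106.481101) = 17.1987 km
7: √((-0.2078·111.32)² + (-0.1125·99.99)²) = √(535.103118 + 126.537189) = 25.7224 km
8: √((0.0105·111.32)² + (-0.3186·99.99)²) = √(1.366234 + 1014.856598) = 31.8783 km
9: √((-0.0351·111.32)² + (-0.2084·99.99)²) = √(15.267243 + 434.218743) = 21.2011 km
10: √((0.3231·111.32)² + (0.0006·99.99)²) = √(1293.660481 + 0.003599) = 35.9675 km
11: √((0.2800·111.32)² + (-0.4152·99.99)²) = √(971.543964 + 1723.565635) = 51.9144 km
Sorted: 6 (17.1987 km) < 9 (21.2011 km) < 4 (22.6365 km) < 7 (25.7224 km) < 2 (27.3021 km) < …

6, 9, 4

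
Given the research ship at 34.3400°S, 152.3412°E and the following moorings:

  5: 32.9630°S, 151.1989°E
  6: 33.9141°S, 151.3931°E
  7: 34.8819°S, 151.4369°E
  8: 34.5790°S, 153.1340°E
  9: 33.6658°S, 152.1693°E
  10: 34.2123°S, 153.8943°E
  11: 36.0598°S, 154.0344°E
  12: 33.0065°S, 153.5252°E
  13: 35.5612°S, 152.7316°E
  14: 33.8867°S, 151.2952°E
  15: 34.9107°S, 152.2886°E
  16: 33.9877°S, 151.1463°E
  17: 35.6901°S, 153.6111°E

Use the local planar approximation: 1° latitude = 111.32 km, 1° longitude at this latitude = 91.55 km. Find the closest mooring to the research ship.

Distances from 34.3400°S, 152.3412°E:
5: √((1.3770·111.32)² + (-1.1423·91.55)²) = √(23497.100577 + 10936.467101) = 185.5628 km
6: √((0.4259·111.32)² + (-0.9481·91.55)²) = √(2247.820748 + 7533.989150) = 98.9030 km
7: √((-0.5419·111.32)² + (-0.9043·91.55)²) = √(3639.022136 + 6853.963052) = 102.4353 km
8: √((-0.2390·111.32)² + (0.7928·91.55)²) = √(707.851566 + 5267.978335) = 77.3035 km
9: √((0.6742·111.32)² + (-0.1719·91.55)²) = √(5632.794298 + 247.667175) = 76.6842 km
10: √((0.1277·111.32)² + (1.5531·91.55)²) = √(202.082260 + 20216.945330) = 142.8952 km
11: √((-1.7198·111.32)² + (1.6932·91.55)²) = √(36652.388778 + 24028.862755) = 246.3356 km
12: √((1.3335·111.32)² + (1.1840·91.55)²) = √(22035.983341 + 11749.519383) = 183.8083 km
13: √((-1.2212·111.32)² + (0.3904·91.55)²) = √(18480.766786 + 1277.427659) = 140.5638 km
14: √((0.4533·111.32)² + (-1.0460·91.55)²) = √(2546.348449 + 9170.226578) = 108.2431 km
15: √((-0.5707·111.32)² + (-0.0526·91.55)²) = √(4036.102068 + 23.189329) = 63.7126 km
16: √((0.3523·111.32)² + (-1.1949·91.55)²) = √(1538.054348 + 11966.849234) = 116.2106 km
17: √((-1.3501·111.32)² + (1.2699·91.55)²) = √(22588.025526 + 13516.235300) = 190.0112 km
Minimum: 15 at 63.7126 km.

15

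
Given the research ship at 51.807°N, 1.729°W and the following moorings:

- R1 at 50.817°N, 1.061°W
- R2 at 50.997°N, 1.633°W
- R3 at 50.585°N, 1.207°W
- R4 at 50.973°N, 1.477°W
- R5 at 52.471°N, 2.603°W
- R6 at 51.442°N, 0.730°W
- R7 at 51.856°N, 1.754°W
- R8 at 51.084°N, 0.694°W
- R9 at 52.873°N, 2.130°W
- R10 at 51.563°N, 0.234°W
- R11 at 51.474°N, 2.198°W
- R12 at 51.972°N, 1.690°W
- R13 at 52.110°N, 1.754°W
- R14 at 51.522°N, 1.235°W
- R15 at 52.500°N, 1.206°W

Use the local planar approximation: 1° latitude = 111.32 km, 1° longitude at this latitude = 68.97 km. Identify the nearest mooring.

Distances from 51.807°N, 1.729°W:
R1: √((-0.990·111.32)² + (0.668·68.97)²) = √(12145.53877 + 2122.62550) = 119.449 km
R2: √((-0.810·111.32)² + (0.096·68.97)²) = √(8130.48463 + 43.83923) = 90.412 km
R3: √((-1.222·111.32)² + (0.522·68.97)²) = √(18504.98797 + 1296.16849) = 140.717 km
R4: √((-0.834·111.32)² + (0.252·68.97)²) = √(8619.42900 + 302.07969) = 94.454 km
R5: √((0.664·111.32)² + (-0.874·68.97)²) = √(5463.64602 + 3633.65188) = 95.380 km
R6: √((-0.365·111.32)² + (0.999·68.97)²) = √(1650.94317 + 4747.35194) = 79.989 km
R7: √((0.049·111.32)² + (-0.025·68.97)²) = √(29.75353 + 2.97304) = 5.721 km
R8: √((-0.723·111.32)² + (1.035·68.97)²) = √(6477.73220 + 5095.66832) = 107.580 km
R9: √((1.066·111.32)² + (-0.401·68.97)²) = √(14081.88537 + 764.90799) = 121.847 km
R10: √((-0.244·111.32)² + (1.495·68.97)²) = √(737.77859 + 10631.70303) = 106.628 km
R11: √((-0.333·111.32)² + (-0.469·68.97)²) = √(1374.15228 + 1046.32388) = 49.198 km
R12: √((0.165·111.32)² + (0.039·68.97)²) = √(337.37608 + 7.23519) = 18.564 km
R13: √((0.303·111.32)² + (-0.025·68.97)²) = √(1137.71020 + 2.97304) = 33.774 km
R14: √((-0.285·111.32)² + (0.494·68.97)²) = √(1006.55177 + 1160.84531) = 46.555 km
R15: √((0.693·111.32)² + (0.523·68.97)²) = √(5951.31400 + 1301.13941) = 85.161 km
Minimum: R7 at 5.721 km.

R7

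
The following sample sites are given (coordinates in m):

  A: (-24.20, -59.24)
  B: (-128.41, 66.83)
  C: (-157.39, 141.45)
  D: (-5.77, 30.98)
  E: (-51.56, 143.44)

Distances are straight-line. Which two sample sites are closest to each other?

B and C

Pairwise distances:
B–C: √((-28.98)² + (74.62)²) = √(839.8404 + 5568.1444) = 80.05 m
A–D: √((18.43)² + (90.22)²) = √(339.6649 + 8139.6484) = 92.08 m
C–E: √((105.83)² + (1.99)²) = √(11199.9889 + 3.9601) = 105.85 m
B–E: √((76.85)² + (76.61)²) = √(5905.9225 + 5869.0921) = 108.51 m
D–E: √((-45.79)² + (112.46)²) = √(2096.7241 + 12647.2516) = 121.42 m
B–D: √((122.64)² + (-35.85)²) = √(15040.5696 + 1285.2225) = 127.77 m
A–B: √((-104.21)² + (126.07)²) = √(10859.7241 + 15893.6449) = 163.56 m
C–D: √((151.62)² + (-110.47)²) = √(22988.6244 + 12203.6209) = 187.60 m
A–E: √((-27.36)² + (202.68)²) = √(748.5696 + 41079.1824) = 204.52 m
A–C: √((-133.19)² + (200.69)²) = √(17739.5761 + 40276.4761) = 240.87 m
Closest pair: B–C at 80.05 m.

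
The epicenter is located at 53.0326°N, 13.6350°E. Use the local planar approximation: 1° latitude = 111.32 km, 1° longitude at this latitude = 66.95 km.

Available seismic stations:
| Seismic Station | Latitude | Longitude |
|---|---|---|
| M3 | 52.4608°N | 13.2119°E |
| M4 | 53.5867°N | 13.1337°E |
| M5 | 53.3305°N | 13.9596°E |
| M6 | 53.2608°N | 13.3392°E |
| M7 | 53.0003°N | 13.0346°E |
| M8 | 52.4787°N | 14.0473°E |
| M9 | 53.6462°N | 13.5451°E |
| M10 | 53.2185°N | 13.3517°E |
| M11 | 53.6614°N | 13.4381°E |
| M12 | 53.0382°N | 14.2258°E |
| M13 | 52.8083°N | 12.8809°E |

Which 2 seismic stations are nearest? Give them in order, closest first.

M10, M6

Distances from 53.0326°N, 13.6350°E:
M3: √((-0.5718·111.32)² + (-0.4231·66.95)²) = √(4051.675893 + 802.393152) = 69.6711 km
M4: √((0.5541·111.32)² + (-0.5013·66.95)²) = √(3804.719950 + 1126.410193) = 70.2220 km
M5: √((0.2979·111.32)² + (0.3246·66.95)²) = √(1099.733366 + 472.278520) = 39.6486 km
M6: √((0.2282·111.32)² + (-0.2958·66.95)²) = √(645.323790 + 392.190891) = 32.2105 km
M7: √((-0.0323·111.32)² + (-0.6004·66.95)²) = √(12.928598 + 1615.781122) = 40.3573 km
M8: √((-0.5539·111.32)² + (0.4123·66.95)²) = √(3801.973851 + 761.952384) = 67.5568 km
M9: √((0.6136·111.32)² + (-0.0899·66.95)²) = √(4665.703079 + 36.226014) = 68.5706 km
M10: √((0.1859·111.32)² + (-0.2833·66.95)²) = √(428.257695 + 359.744623) = 28.0714 km
M11: √((0.6288·111.32)² + (-0.1969·66.95)²) = √(4899.722244 + 173.777120) = 71.2285 km
M12: √((0.0056·111.32)² + (0.5908·66.95)²) = √(0.388618 + 1564.523662) = 39.5590 km
M13: √((-0.2243·111.32)² + (-0.7541·66.95)²) = √(623.454756 + 2548.936664) = 56.3240 km
Sorted: M10 (28.0714 km) < M6 (32.2105 km) < M12 (39.5590 km) < M5 (39.6486 km) < …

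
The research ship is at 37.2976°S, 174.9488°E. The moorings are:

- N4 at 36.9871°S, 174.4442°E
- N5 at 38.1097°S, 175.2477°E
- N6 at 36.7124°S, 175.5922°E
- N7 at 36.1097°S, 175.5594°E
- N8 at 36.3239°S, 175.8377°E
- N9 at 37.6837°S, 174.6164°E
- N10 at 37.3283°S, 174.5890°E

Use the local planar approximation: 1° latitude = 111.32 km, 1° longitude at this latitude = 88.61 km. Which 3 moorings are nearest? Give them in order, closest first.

Distances from 37.2976°S, 174.9488°E:
N4: √((0.3105·111.32)² + (-0.5046·88.61)²) = √(1194.729547 + 1999.217135) = 56.5150 km
N5: √((-0.8121·111.32)² + (0.2989·88.61)²) = √(8172.697346 + 701.483246) = 94.2029 km
N6: √((0.5852·111.32)² + (0.6434·88.61)²) = √(4243.801190 + 3250.330972) = 86.5687 km
N7: √((1.1879·111.32)² + (0.6106·88.61)²) = √(17486.631574 + 2927.379809) = 142.8776 km
N8: √((0.9737·111.32)² + (0.8889·88.61)²) = √(11748.887231 + 6203.992806) = 133.9884 km
N9: √((-0.3861·111.32)² + (-0.3324·88.61)²) = √(1847.336446 + 867.535995) = 52.1044 km
N10: √((-0.0307·111.32)² + (-0.3598·88.61)²) = √(11.679470 + 1016.454145) = 32.0645 km
Sorted: N10 (32.0645 km) < N9 (52.1044 km) < N4 (56.5150 km) < N6 (86.5687 km) < N5 (94.2029 km) < …

N10, N9, N4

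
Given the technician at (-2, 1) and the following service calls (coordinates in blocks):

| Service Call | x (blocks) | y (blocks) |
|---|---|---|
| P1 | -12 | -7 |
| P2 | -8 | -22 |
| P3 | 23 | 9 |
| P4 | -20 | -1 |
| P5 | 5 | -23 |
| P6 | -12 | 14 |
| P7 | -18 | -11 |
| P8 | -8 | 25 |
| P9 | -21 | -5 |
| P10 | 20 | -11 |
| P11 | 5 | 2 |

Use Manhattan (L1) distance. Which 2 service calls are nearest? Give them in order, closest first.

Distances from (-2, 1):
P1: 18 blocks
P2: 29 blocks
P3: 33 blocks
P4: 20 blocks
P5: 31 blocks
P6: 23 blocks
P7: 28 blocks
P8: 30 blocks
P9: 25 blocks
P10: 34 blocks
P11: 8 blocks
Sorted: P11 (8 blocks) < P1 (18 blocks) < P4 (20 blocks) < P6 (23 blocks) < …

P11, P1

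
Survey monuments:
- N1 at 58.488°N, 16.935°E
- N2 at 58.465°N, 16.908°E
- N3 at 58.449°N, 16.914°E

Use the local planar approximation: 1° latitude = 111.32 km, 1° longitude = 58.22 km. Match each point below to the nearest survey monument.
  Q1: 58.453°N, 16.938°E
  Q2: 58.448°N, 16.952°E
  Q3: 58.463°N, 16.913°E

Q1 at 58.453°N, 16.938°E:
  N1: √((0.035·111.32)² + (-0.003·58.22)²) = √(15.18037 + 0.03051) = 3.900 km
  N2: √((0.012·111.32)² + (-0.030·58.22)²) = √(1.78447 + 3.05061) = 2.199 km
  N3: √((-0.004·111.32)² + (-0.024·58.22)²) = √(0.19827 + 1.95239) = 1.467 km
  → nearest: N3 (1.467 km)
Q2 at 58.448°N, 16.952°E:
  N1: √((0.040·111.32)² + (-0.017·58.22)²) = √(19.82743 + 0.97959) = 4.561 km
  N2: √((0.017·111.32)² + (-0.044·58.22)²) = √(3.58133 + 6.56220) = 3.185 km
  N3: √((0.001·111.32)² + (-0.038·58.22)²) = √(0.01239 + 4.89454) = 2.215 km
  → nearest: N3 (2.215 km)
Q3 at 58.463°N, 16.913°E:
  N1: √((0.025·111.32)² + (0.022·58.22)²) = √(7.74509 + 1.64055) = 3.064 km
  N2: √((0.002·111.32)² + (-0.005·58.22)²) = √(0.04957 + 0.08474) = 0.366 km
  N3: √((-0.014·111.32)² + (0.001·58.22)²) = √(2.42886 + 0.00339) = 1.560 km
  → nearest: N2 (0.366 km)

Q1→N3; Q2→N3; Q3→N2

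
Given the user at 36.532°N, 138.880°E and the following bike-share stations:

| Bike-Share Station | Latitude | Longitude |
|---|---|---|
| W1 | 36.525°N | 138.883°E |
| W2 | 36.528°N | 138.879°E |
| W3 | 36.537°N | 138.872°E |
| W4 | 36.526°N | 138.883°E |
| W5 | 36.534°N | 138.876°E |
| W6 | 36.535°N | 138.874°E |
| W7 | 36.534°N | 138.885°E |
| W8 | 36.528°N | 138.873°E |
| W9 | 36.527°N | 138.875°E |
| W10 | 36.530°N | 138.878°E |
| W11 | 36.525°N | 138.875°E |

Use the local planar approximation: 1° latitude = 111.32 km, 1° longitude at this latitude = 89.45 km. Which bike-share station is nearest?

Distances from 36.532°N, 138.880°E:
W1: √((-0.007·111.32)² + (0.003·89.45)²) = √(0.60721 + 0.07201) = 0.824 km
W2: √((-0.004·111.32)² + (-0.001·89.45)²) = √(0.19827 + 0.00800) = 0.454 km
W3: √((0.005·111.32)² + (-0.008·89.45)²) = √(0.30980 + 0.51208) = 0.907 km
W4: √((-0.006·111.32)² + (0.003·89.45)²) = √(0.44612 + 0.07201) = 0.720 km
W5: √((0.002·111.32)² + (-0.004·89.45)²) = √(0.04957 + 0.12802) = 0.421 km
W6: √((0.003·111.32)² + (-0.006·89.45)²) = √(0.11153 + 0.28805) = 0.632 km
W7: √((0.002·111.32)² + (0.005·89.45)²) = √(0.04957 + 0.20003) = 0.500 km
W8: √((-0.004·111.32)² + (-0.007·89.45)²) = √(0.19827 + 0.39206) = 0.768 km
W9: √((-0.005·111.32)² + (-0.005·89.45)²) = √(0.30980 + 0.20003) = 0.714 km
W10: √((-0.002·111.32)² + (-0.002·89.45)²) = √(0.04957 + 0.03201) = 0.286 km
W11: √((-0.007·111.32)² + (-0.005·89.45)²) = √(0.60721 + 0.20003) = 0.898 km
Minimum: W10 at 0.286 km.

W10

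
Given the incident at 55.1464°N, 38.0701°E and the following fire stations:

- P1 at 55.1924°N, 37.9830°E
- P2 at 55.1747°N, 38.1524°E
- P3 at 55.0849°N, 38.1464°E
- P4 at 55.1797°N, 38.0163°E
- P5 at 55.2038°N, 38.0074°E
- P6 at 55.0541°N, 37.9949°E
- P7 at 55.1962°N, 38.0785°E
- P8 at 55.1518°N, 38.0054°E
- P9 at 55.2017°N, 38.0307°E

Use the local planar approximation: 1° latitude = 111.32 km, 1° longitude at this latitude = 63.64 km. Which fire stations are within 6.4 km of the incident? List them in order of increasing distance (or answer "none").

P8, P4, P7, P2

Distances from 55.1464°N, 38.0701°E:
P1: √((0.0460·111.32)² + (-0.0871·63.64)²) = √(26.221773 + 30.725337) = 7.5463 km
P2: √((0.0283·111.32)² + (0.0823·63.64)²) = √(9.924743 + 27.432160) = 6.1120 km
P3: √((-0.0615·111.32)² + (0.0763·63.64)²) = √(46.870181 + 23.578133) = 8.3933 km
P4: √((0.0333·111.32)² + (-0.0538·63.64)²) = √(13.741523 + 11.722626) = 5.0462 km
P5: √((0.0574·111.32)² + (-0.0627·63.64)²) = √(40.829135 + 15.921919) = 7.5333 km
P6: √((-0.0923·111.32)² + (-0.0752·63.64)²) = √(105.572255 + 22.903192) = 11.3347 km
P7: √((0.0498·111.32)² + (0.0084·63.64)²) = √(30.733009 + 0.285771) = 5.5695 km
P8: √((0.0054·111.32)² + (-0.0647·63.64)²) = √(0.361355 + 16.953872) = 4.1612 km
P9: √((0.0553·111.32)² + (-0.0394·63.64)²) = √(37.896287 + 6.287135) = 6.6471 km
Threshold 6.4 km: P8 (4.1612 km), P4 (5.0462 km), P7 (5.5695 km), P2 (6.1120 km) are within range.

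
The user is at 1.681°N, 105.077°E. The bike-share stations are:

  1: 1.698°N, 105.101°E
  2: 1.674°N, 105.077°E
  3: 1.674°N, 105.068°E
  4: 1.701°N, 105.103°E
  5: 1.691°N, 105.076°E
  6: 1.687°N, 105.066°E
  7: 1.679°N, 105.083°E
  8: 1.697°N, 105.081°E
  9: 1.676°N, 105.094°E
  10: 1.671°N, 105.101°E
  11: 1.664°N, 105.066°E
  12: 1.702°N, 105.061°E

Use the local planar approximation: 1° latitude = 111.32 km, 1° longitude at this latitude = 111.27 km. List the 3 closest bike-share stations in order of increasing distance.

7, 2, 5

Distances from 1.681°N, 105.077°E:
1: √((0.017·111.32)² + (0.024·111.27)²) = √(3.58133 + 7.13146) = 3.273 km
2: √((-0.007·111.32)² + (0.000·111.27)²) = √(0.60721 + 0.00000) = 0.779 km
3: √((-0.007·111.32)² + (-0.009·111.27)²) = √(0.60721 + 1.00286) = 1.269 km
4: √((0.020·111.32)² + (0.026·111.27)²) = √(4.95686 + 8.36956) = 3.651 km
5: √((0.010·111.32)² + (-0.001·111.27)²) = √(1.23921 + 0.01238) = 1.119 km
6: √((0.006·111.32)² + (-0.011·111.27)²) = √(0.44612 + 1.49810) = 1.394 km
7: √((-0.002·111.32)² + (0.006·111.27)²) = √(0.04957 + 0.44572) = 0.704 km
8: √((0.016·111.32)² + (0.004·111.27)²) = √(3.17239 + 0.19810) = 1.836 km
9: √((-0.005·111.32)² + (0.017·111.27)²) = √(0.30980 + 3.57811) = 1.972 km
10: √((-0.010·111.32)² + (0.024·111.27)²) = √(1.23921 + 7.13146) = 2.893 km
11: √((-0.017·111.32)² + (-0.011·111.27)²) = √(3.58133 + 1.49810) = 2.254 km
12: √((0.021·111.32)² + (-0.016·111.27)²) = √(5.46493 + 3.16954) = 2.938 km
Sorted: 7 (0.704 km) < 2 (0.779 km) < 5 (1.119 km) < 3 (1.269 km) < 6 (1.394 km) < …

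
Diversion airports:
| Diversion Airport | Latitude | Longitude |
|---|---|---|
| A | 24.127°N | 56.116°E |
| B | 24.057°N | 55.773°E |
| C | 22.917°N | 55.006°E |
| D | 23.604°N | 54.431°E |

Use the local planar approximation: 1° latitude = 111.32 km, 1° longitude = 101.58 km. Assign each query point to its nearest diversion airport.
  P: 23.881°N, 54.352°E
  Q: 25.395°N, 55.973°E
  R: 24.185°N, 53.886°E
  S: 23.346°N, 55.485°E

P→D; Q→A; R→D; S→C

P at 23.881°N, 54.352°E:
  A: 181.268 km
  B: 145.669 km
  C: 126.212 km
  D: 31.863 km
  → nearest: D (31.863 km)
Q at 25.395°N, 55.973°E:
  A: 141.899 km
  B: 150.325 km
  C: 292.818 km
  D: 253.545 km
  → nearest: A (141.899 km)
R at 24.185°N, 53.886°E:
  A: 226.615 km
  B: 192.210 km
  C: 181.295 km
  D: 85.135 km
  → nearest: D (85.135 km)
S at 23.346°N, 55.485°E:
  A: 108.015 km
  B: 84.382 km
  C: 68.177 km
  D: 110.851 km
  → nearest: C (68.177 km)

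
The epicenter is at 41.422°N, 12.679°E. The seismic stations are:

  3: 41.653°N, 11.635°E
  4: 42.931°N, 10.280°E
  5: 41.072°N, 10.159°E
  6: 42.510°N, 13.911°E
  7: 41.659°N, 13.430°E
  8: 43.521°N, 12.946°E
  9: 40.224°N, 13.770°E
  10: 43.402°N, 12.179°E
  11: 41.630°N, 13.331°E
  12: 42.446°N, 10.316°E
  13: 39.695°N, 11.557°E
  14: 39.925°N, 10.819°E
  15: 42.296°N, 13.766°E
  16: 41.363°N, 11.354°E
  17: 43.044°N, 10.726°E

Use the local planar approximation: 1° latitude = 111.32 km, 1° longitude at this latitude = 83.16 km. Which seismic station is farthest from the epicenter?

4

Distances from 41.422°N, 12.679°E:
3: 90.547 km
4: 260.804 km
5: 213.154 km
6: 158.637 km
7: 67.797 km
8: 234.713 km
9: 161.297 km
10: 224.301 km
11: 58.957 km
12: 227.176 km
13: 213.696 km
14: 227.368 km
15: 132.806 km
16: 110.383 km
17: 242.858 km
Maximum: 4 at 260.804 km.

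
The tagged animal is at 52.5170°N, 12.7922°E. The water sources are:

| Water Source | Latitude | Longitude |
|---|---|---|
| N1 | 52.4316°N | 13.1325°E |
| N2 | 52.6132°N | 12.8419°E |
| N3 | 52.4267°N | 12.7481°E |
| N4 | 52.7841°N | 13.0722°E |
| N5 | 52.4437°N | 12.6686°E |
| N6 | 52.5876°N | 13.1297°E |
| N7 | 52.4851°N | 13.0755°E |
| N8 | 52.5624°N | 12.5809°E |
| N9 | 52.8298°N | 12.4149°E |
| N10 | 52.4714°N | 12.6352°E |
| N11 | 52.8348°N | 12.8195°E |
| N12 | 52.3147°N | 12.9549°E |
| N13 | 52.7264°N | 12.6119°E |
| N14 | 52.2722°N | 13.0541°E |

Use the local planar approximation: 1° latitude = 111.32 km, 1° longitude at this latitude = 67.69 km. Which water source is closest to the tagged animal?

N3

Distances from 52.5170°N, 12.7922°E:
N1: √((-0.0854·111.32)² + (0.3403·67.69)²) = √(90.377877 + 530.606940) = 24.9196 km
N2: √((0.0962·111.32)² + (0.0497·67.69)²) = √(114.682338 + 11.317795) = 11.2250 km
N3: √((-0.0903·111.32)² + (-0.0441·67.69)²) = √(101.046644 + 8.910995) = 10.4861 km
N4: √((0.2671·111.32)² + (0.2800·67.69)²) = √(884.085304 + 359.223790) = 35.2606 km
N5: √((-0.0733·111.32)² + (-0.1236·67.69)²) = √(66.581618 + 69.998055) = 11.6867 km
N6: √((0.0706·111.32)² + (0.3375·67.69)²) = √(61.766899 + 521.911159) = 24.1594 km
N7: √((-0.0319·111.32)² + (0.2833·67.69)²) = √(12.610368 + 367.741105) = 19.5026 km
N8: √((0.0454·111.32)² + (-0.2113·67.69)²) = √(25.542188 + 204.572863) = 15.1695 km
N9: √((0.3128·111.32)² + (-0.3773·67.69)²) = √(1212.494798 + 652.262842) = 43.1828 km
N10: √((-0.0456·111.32)² + (-0.1570·67.69)²) = √(25.767725 + 112.940143) = 11.7774 km
N11: √((0.3178·111.32)² + (0.0273·67.69)²) = √(1251.567223 + 3.414871) = 35.4257 km
N12: √((-0.2023·111.32)² + (0.1627·67.69)²) = √(507.152021 + 121.289759) = 25.0687 km
N13: √((0.2094·111.32)² + (-0.1803·67.69)²) = √(543.375121 + 148.949991) = 26.3121 km
N14: √((-0.2448·111.32)² + (0.2619·67.69)²) = √(742.624413 + 314.282374) = 32.5101 km
Minimum: N3 at 10.4861 km.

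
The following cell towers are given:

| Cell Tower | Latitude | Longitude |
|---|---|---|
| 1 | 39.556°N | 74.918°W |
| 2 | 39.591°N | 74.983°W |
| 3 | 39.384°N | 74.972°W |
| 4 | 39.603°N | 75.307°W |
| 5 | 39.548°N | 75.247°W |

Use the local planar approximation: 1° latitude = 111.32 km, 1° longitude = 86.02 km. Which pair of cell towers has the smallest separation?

1 and 2

Pairwise distances:
1–2: 6.815 km
1–3: 19.702 km
1–4: 33.868 km
1–5: 28.315 km
2–3: 23.063 km
2–4: 27.902 km
2–5: 23.208 km
3–4: 37.746 km
3–5: 29.881 km
4–5: 8.008 km
Closest pair: 1–2 at 6.815 km.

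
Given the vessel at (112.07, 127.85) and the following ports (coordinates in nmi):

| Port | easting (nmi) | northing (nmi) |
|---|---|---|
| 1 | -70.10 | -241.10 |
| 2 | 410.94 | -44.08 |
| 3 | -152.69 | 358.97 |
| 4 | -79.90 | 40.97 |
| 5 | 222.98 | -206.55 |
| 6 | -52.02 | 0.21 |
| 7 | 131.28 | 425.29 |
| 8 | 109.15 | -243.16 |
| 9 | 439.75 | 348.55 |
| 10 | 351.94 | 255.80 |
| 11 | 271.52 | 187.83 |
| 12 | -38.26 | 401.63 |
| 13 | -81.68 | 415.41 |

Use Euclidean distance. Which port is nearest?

11

Distances from (112.07, 127.85):
1: √((-182.17)² + (-368.95)²) = √(33185.9089 + 136124.1025) = 411.47 nmi
2: √((298.87)² + (-171.93)²) = √(89323.2769 + 29559.9249) = 344.79 nmi
3: √((-264.76)² + (231.12)²) = √(70097.8576 + 53416.4544) = 351.45 nmi
4: √((-191.97)² + (-86.88)²) = √(36852.4809 + 7548.1344) = 210.71 nmi
5: √((110.91)² + (-334.40)²) = √(12301.0281 + 111823.3600) = 352.31 nmi
6: √((-164.09)² + (-127.64)²) = √(26925.5281 + 16291.9696) = 207.89 nmi
7: √((19.21)² + (297.44)²) = √(369.0241 + 88470.5536) = 298.06 nmi
8: √((-2.92)² + (-371.01)²) = √(8.5264 + 137648.4201) = 371.02 nmi
9: √((327.68)² + (220.70)²) = √(107374.1824 + 48708.4900) = 395.07 nmi
10: √((239.87)² + (127.95)²) = √(57537.6169 + 16371.2025) = 271.86 nmi
11: √((159.45)² + (59.98)²) = √(25424.3025 + 3597.6004) = 170.36 nmi
12: √((-150.33)² + (273.78)²) = √(22599.1089 + 74955.4884) = 312.34 nmi
13: √((-193.75)² + (287.56)²) = √(37539.0625 + 82690.7536) = 346.74 nmi
Minimum: 11 at 170.36 nmi.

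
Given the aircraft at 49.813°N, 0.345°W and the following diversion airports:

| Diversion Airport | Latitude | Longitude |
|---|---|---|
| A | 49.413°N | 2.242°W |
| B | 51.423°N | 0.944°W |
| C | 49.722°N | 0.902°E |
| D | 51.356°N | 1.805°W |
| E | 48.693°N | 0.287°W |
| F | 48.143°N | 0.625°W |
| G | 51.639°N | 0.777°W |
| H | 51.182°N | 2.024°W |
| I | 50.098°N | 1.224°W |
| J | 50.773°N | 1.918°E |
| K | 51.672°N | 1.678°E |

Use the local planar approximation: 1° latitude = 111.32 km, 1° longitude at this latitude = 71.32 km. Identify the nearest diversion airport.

I

Distances from 49.813°N, 0.345°W:
A: 142.433 km
B: 184.246 km
C: 89.511 km
D: 200.864 km
E: 124.747 km
F: 186.974 km
G: 205.592 km
H: 193.814 km
I: 70.261 km
J: 193.571 km
K: 252.275 km
Minimum: I at 70.261 km.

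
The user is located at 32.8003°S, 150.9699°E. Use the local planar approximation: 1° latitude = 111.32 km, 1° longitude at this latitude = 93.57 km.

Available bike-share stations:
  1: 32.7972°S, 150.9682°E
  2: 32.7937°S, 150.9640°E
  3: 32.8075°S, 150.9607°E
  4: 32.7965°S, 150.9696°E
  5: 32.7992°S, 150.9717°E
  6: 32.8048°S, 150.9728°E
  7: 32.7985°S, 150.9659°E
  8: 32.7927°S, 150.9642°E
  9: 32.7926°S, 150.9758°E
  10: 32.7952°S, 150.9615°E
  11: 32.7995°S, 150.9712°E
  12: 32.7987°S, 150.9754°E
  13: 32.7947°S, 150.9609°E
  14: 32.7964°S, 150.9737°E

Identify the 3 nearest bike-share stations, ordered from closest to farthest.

Distances from 32.8003°S, 150.9699°E:
1: 0.3800 km
2: 0.9190 km
3: 1.1762 km
4: 0.4239 km
5: 0.2082 km
6: 0.5697 km
7: 0.4245 km
8: 1.0001 km
9: 1.0196 km
10: 0.9696 km
11: 0.1508 km
12: 0.5446 km
13: 1.0478 km
14: 0.5612 km
Sorted: 11 (0.1508 km) < 5 (0.2082 km) < 1 (0.3800 km) < 4 (0.4239 km) < 7 (0.4245 km) < …

11, 5, 1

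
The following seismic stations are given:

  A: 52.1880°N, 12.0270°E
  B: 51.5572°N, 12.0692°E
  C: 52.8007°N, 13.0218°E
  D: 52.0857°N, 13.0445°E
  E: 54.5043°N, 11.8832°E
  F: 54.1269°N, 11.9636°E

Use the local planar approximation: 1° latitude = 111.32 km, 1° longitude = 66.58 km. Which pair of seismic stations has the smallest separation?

E and F

Pairwise distances:
A–B: √((-0.6308·111.32)² + (0.0422·66.58)²) = √(4930.940529 + 7.894279) = 70.2768 km
A–C: √((0.6127·111.32)² + (0.9948·66.58)²) = √(4652.026243 + 4386.914143) = 95.0733 km
A–D: √((-0.1023·111.32)² + (1.0175·66.58)²) = √(129.687364 + 4589.405349) = 68.6957 km
A–E: √((2.3163·111.32)² + (-0.1438·66.58)²) = √(66486.888601 + 91.665382) = 258.0282 km
A–F: √((1.9389·111.32)² + (-0.0634·66.58)²) = √(46586.192467 + 17.818293) = 215.8796 km
B–C: √((1.2435·111.32)² + (0.9526·66.58)²) = √(19161.873754 + 4022.617476) = 152.2645 km
B–D: √((0.5285·111.32)² + (0.9753·66.58)²) = √(3461.277176 + 4216.615784) = 87.6236 km
B–E: √((2.9471·111.32)² + (-0.1860·66.58)²) = √(107630.693897 + 153.360484) = 328.3048 km
B–F: √((2.5697·111.32)² + (-0.1056·66.58)²) = √(81829.753769 + 49.432824) = 286.1454 km
C–D: √((-0.7150·111.32)² + (0.0227·66.58)²) = √(6335.172998 + 2.284227) = 79.6081 km
C–E: √((1.7036·111.32)² + (-1.1386·66.58)²) = √(35965.131961 + 5746.851045) = 204.2351 km
C–F: √((1.3262·111.32)² + (-1.0582·66.58)²) = √(21795.379859 + 4963.900825) = 163.5826 km
D–E: √((2.4186·111.32)² + (-1.1613·66.58)²) = √(72489.397883 + 5978.282503) = 280.1208 km
D–F: √((2.0412·111.32)² + (-1.0809·66.58)²) = √(51631.829586 + 5179.151502) = 238.3505 km
E–F: √((-0.3774·111.32)² + (0.0804·66.58)²) = √(1765.022260 + 28.654952) = 42.3518 km
Closest pair: E–F at 42.3518 km.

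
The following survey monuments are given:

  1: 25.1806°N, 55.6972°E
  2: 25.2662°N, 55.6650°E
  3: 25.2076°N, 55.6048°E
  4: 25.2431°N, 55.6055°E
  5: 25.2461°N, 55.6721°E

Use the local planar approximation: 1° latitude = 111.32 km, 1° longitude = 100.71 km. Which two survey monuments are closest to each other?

2 and 5

Pairwise distances:
1–2: √((0.0856·111.32)² + (-0.0322·100.71)²) = √(90.801689 + 10.516154) = 10.0657 km
1–3: √((0.0270·111.32)² + (-0.0924·100.71)²) = √(9.033872 + 86.594266) = 9.7790 km
1–4: √((0.0625·111.32)² + (-0.0917·100.71)²) = √(48.406806 + 85.287201) = 11.5626 km
1–5: √((0.0655·111.32)² + (-0.0251·100.71)²) = √(53.165389 + 6.389879) = 7.7172 km
2–3: √((-0.0586·111.32)² + (-0.0602·100.71)²) = √(42.554121 + 36.756841) = 8.9057 km
2–4: √((-0.0231·111.32)² + (-0.0595·100.71)²) = √(6.612571 + 35.907000) = 6.5207 km
2–5: √((-0.0201·111.32)² + (0.0071·100.71)²) = √(5.006549 + 0.511284) = 2.3490 km
3–4: √((0.0355·111.32)² + (0.0007·100.71)²) = √(15.617197 + 0.004970) = 3.9525 km
3–5: √((0.0385·111.32)² + (0.0673·100.71)²) = √(18.368253 + 45.938342) = 8.0191 km
4–5: √((0.0030·111.32)² + (0.0666·100.71)²) = √(0.111529 + 44.987685) = 6.7156 km
Closest pair: 2–5 at 2.3490 km.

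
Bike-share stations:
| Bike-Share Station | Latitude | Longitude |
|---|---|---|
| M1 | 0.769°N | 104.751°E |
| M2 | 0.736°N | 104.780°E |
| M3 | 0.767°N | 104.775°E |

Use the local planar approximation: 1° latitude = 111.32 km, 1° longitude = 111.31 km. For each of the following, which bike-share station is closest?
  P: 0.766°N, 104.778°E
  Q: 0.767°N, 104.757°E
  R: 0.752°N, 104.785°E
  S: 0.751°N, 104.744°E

P at 0.766°N, 104.778°E:
  M1: 3.024 km
  M2: 3.347 km
  M3: 0.352 km
  → nearest: M3 (0.352 km)
Q at 0.767°N, 104.757°E:
  M1: 0.704 km
  M2: 4.297 km
  M3: 2.004 km
  → nearest: M1 (0.704 km)
R at 0.752°N, 104.785°E:
  M1: 4.231 km
  M2: 1.866 km
  M3: 2.007 km
  → nearest: M2 (1.866 km)
S at 0.751°N, 104.744°E:
  M1: 2.150 km
  M2: 4.341 km
  M3: 3.883 km
  → nearest: M1 (2.150 km)

P→M3; Q→M1; R→M2; S→M1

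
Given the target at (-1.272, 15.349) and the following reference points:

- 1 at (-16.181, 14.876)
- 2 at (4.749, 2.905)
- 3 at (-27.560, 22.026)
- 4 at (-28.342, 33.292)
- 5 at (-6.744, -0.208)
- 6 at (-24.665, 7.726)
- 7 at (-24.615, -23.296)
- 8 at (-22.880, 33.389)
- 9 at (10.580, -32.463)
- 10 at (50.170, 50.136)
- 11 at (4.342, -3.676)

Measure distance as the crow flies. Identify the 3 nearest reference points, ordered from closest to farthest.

2, 1, 5

Distances from (-1.272, 15.349):
1: √((-14.909)² + (-0.473)²) = √(222.27828 + 0.22373) = 14.917
2: √((6.021)² + (-12.444)²) = √(36.25244 + 154.85314) = 13.824
3: √((-26.288)² + (6.677)²) = √(691.05894 + 44.58233) = 27.123
4: √((-27.070)² + (17.943)²) = √(732.78490 + 321.95125) = 32.477
5: √((-5.472)² + (-15.557)²) = √(29.94278 + 242.02025) = 16.491
6: √((-23.393)² + (-7.623)²) = √(547.23245 + 58.11013) = 24.604
7: √((-23.343)² + (-38.645)²) = √(544.89565 + 1493.43602) = 45.148
8: √((-21.608)² + (18.040)²) = √(466.90566 + 325.44160) = 28.149
9: √((11.852)² + (-47.812)²) = √(140.46990 + 2285.98734) = 49.259
10: √((51.442)² + (34.787)²) = √(2646.27936 + 1210.13537) = 62.100
11: √((5.614)² + (-19.025)²) = √(31.51700 + 361.95062) = 19.836
Sorted: 2 (13.824) < 1 (14.917) < 5 (16.491) < 11 (19.836) < 6 (24.604) < …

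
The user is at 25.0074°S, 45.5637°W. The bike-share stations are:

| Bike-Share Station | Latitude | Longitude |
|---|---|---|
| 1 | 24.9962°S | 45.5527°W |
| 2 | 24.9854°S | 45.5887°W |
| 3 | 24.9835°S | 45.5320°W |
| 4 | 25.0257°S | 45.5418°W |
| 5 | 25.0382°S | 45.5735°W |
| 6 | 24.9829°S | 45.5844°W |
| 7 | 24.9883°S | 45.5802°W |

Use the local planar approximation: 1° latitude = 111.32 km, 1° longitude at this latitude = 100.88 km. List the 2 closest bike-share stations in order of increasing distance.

1, 7

Distances from 25.0074°S, 45.5637°W:
1: 1.6691 km
2: 3.5154 km
3: 4.1599 km
4: 3.0051 km
5: 3.5683 km
6: 3.4350 km
7: 2.7003 km
Sorted: 1 (1.6691 km) < 7 (2.7003 km) < 4 (3.0051 km) < 6 (3.4350 km) < …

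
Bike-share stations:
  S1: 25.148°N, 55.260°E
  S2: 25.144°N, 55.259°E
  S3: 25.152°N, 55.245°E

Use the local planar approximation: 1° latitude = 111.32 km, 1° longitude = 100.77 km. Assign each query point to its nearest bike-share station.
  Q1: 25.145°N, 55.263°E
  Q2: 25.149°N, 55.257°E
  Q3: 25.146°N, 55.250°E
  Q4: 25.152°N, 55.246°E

Q1→S2; Q2→S1; Q3→S3; Q4→S3

Q1 at 25.145°N, 55.263°E:
  S1: √((0.003·111.32)² + (-0.003·100.77)²) = √(0.11153 + 0.09139) = 0.450 km
  S2: √((-0.001·111.32)² + (-0.004·100.77)²) = √(0.01239 + 0.16247) = 0.418 km
  S3: √((0.007·111.32)² + (-0.018·100.77)²) = √(0.60721 + 3.29009) = 1.974 km
  → nearest: S2 (0.418 km)
Q2 at 25.149°N, 55.257°E:
  S1: √((-0.001·111.32)² + (0.003·100.77)²) = √(0.01239 + 0.09139) = 0.322 km
  S2: √((-0.005·111.32)² + (0.002·100.77)²) = √(0.30980 + 0.04062) = 0.592 km
  S3: √((0.003·111.32)² + (-0.012·100.77)²) = √(0.11153 + 1.46226) = 1.255 km
  → nearest: S1 (0.322 km)
Q3 at 25.146°N, 55.250°E:
  S1: √((0.002·111.32)² + (0.010·100.77)²) = √(0.04957 + 1.01546) = 1.032 km
  S2: √((-0.002·111.32)² + (0.009·100.77)²) = √(0.04957 + 0.82252) = 0.934 km
  S3: √((0.006·111.32)² + (-0.005·100.77)²) = √(0.44612 + 0.25386) = 0.837 km
  → nearest: S3 (0.837 km)
Q4 at 25.152°N, 55.246°E:
  S1: √((-0.004·111.32)² + (0.014·100.77)²) = √(0.19827 + 1.99030) = 1.479 km
  S2: √((-0.008·111.32)² + (0.013·100.77)²) = √(0.79310 + 1.71613) = 1.584 km
  S3: √((0.000·111.32)² + (-0.001·100.77)²) = √(0.00000 + 0.01015) = 0.101 km
  → nearest: S3 (0.101 km)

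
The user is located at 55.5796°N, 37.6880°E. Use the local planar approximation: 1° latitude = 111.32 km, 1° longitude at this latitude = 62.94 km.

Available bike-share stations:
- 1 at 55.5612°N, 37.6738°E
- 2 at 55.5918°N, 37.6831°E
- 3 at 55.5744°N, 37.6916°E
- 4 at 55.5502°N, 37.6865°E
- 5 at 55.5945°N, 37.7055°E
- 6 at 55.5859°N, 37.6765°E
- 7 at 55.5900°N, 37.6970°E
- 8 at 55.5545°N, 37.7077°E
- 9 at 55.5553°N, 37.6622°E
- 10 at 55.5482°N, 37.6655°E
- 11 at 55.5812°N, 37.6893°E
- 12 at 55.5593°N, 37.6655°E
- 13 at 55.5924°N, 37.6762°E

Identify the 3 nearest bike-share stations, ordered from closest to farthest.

11, 3, 6

Distances from 55.5796°N, 37.6880°E:
1: 2.2348 km
2: 1.3927 km
3: 0.6216 km
4: 3.2742 km
5: 1.9911 km
6: 1.0078 km
7: 1.2889 km
8: 3.0569 km
9: 3.1550 km
10: 3.7714 km
11: 0.1960 km
12: 2.6669 km
13: 1.6068 km
Sorted: 11 (0.1960 km) < 3 (0.6216 km) < 6 (1.0078 km) < 7 (1.2889 km) < 2 (1.3927 km) < …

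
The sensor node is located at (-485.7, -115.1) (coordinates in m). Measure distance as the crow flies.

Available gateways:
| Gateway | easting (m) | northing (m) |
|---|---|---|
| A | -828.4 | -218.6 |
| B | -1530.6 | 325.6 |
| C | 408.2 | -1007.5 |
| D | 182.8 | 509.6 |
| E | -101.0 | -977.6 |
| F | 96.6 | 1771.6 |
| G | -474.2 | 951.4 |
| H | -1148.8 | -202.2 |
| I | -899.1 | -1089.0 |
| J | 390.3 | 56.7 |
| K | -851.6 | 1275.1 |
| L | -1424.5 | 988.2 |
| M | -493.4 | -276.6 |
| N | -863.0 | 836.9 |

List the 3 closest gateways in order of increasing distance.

M, A, H

Distances from (-485.7, -115.1):
A: √((-342.7)² + (-103.5)²) = √(117443.290 + 10712.250) = 358.0 m
B: √((-1044.9)² + (440.7)²) = √(1091816.010 + 194216.490) = 1134.0 m
C: √((893.9)² + (-892.4)²) = √(799057.210 + 796377.760) = 1263.1 m
D: √((668.5)² + (624.7)²) = √(446892.250 + 390250.090) = 915.0 m
E: √((384.7)² + (-862.5)²) = √(147994.090 + 743906.250) = 944.4 m
F: √((582.3)² + (1886.7)²) = √(339073.290 + 3559636.890) = 1974.5 m
G: √((11.5)² + (1066.5)²) = √(132.250 + 1137422.250) = 1066.6 m
H: √((-663.1)² + (-87.1)²) = √(439701.610 + 7586.410) = 668.8 m
I: √((-413.4)² + (-973.9)²) = √(170899.560 + 948481.210) = 1058.0 m
J: √((876.0)² + (171.8)²) = √(767376.000 + 29515.240) = 892.7 m
K: √((-365.9)² + (1390.2)²) = √(133882.810 + 1932656.040) = 1437.5 m
L: √((-938.8)² + (1103.3)²) = √(881345.440 + 1217270.890) = 1448.7 m
M: √((-7.7)² + (-161.5)²) = √(59.290 + 26082.250) = 161.7 m
N: √((-377.3)² + (952.0)²) = √(142355.290 + 906304.000) = 1024.0 m
Sorted: M (161.7 m) < A (358.0 m) < H (668.8 m) < J (892.7 m) < D (915.0 m) < …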